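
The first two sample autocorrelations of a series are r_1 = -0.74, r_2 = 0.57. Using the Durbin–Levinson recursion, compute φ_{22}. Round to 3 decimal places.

0.050

φ_{22} = (r_2 − r_1²) / (1 − r_1²)
r_1² = (-0.74)² = 0.5476
Numerator = 0.57 − 0.5476 = 0.0224; denominator = 1 − 0.5476 = 0.4524
φ_{22} = 0.0224 / 0.4524 = 0.050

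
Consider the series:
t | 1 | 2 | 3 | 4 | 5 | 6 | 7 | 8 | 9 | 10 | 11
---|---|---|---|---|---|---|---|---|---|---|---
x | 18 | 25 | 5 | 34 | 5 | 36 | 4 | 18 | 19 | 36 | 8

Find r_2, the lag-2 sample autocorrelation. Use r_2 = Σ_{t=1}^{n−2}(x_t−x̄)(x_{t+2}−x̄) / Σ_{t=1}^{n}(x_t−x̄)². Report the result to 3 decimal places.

0.462

Mean x̄ = (18 + 25 + 5 + 34 + 5 + 36 + 4 + 18 + 19 + 36 + 8)/11 = 18.9091
Numerator Σ_{t=1}^{9}(x_t−x̄)(x_{t+2}−x̄) = 729.8926
Denominator Σ(x_t−x̄)² = 1578.9091
r_2 = 729.8926 / 1578.9091 = 0.462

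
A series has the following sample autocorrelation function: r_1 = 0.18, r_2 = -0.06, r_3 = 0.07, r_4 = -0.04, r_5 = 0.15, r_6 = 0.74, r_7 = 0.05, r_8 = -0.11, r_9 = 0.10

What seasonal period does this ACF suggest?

6

The largest autocorrelation is r_6 = 0.74; the remaining lags stay at or below 0.18.
The dominant spike at lag 6 indicates a seasonal period of 6.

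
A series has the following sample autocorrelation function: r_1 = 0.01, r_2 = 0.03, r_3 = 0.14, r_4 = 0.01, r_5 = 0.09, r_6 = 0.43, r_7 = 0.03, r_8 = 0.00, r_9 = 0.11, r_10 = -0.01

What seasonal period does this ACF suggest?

The largest autocorrelation is r_6 = 0.43; the remaining lags stay at or below 0.14.
The dominant spike at lag 6 indicates a seasonal period of 6.

6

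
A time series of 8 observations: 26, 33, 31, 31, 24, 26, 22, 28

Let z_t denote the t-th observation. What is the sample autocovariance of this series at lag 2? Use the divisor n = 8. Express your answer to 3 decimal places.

1.840

Mean z̄ = (26 + 33 + 31 + 31 + 24 + 26 + 22 + 28)/8 = 27.6250
Σ_{t=1}^{6}(z_t−z̄)(z_{t+2}−z̄) = 14.7188
γ_2 = 14.7188 / 8 = 1.840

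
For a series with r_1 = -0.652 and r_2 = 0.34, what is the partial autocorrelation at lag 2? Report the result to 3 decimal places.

φ_{22} = (r_2 − r_1²) / (1 − r_1²)
r_1² = (-0.652)² = 0.425104
Numerator = 0.34 − 0.4251 = -0.0851; denominator = 1 − 0.4251 = 0.5749
φ_{22} = -0.0851 / 0.5749 = -0.148

-0.148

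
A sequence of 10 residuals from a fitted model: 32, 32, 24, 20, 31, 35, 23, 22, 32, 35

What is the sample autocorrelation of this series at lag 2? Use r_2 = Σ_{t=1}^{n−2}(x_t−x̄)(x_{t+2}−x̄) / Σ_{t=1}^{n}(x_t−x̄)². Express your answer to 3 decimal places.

Mean x̄ = (32 + 32 + 24 + 20 + 31 + 35 + 23 + 22 + 32 + 35)/10 = 28.6000
Numerator Σ_{t=1}^{8}(x_t−x̄)(x_{t+2}−x̄) = -227.9200
Denominator Σ(x_t−x̄)² = 292.4000
r_2 = -227.9200 / 292.4000 = -0.779

-0.779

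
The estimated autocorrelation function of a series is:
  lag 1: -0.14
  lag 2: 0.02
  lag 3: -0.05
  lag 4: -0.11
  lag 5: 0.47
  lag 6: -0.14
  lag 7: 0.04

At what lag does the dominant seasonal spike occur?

The largest autocorrelation is r_5 = 0.47; the remaining lags stay at or below 0.04.
The dominant spike at lag 5 indicates a seasonal period of 5.

5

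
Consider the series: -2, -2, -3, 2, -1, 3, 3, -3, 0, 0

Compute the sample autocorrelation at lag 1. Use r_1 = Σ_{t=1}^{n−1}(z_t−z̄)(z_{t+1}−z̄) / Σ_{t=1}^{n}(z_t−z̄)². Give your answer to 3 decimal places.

-0.029

Mean z̄ = (-2 − 2 − 3 + 2 − 1 + 3 + 3 − 3 + 0 + 0)/10 = -0.3000
Numerator Σ_{t=1}^{9}(z_t−z̄)(z_{t+1}−z̄) = -1.3900
Denominator Σ(z_t−z̄)² = 48.1000
r_1 = -1.3900 / 48.1000 = -0.029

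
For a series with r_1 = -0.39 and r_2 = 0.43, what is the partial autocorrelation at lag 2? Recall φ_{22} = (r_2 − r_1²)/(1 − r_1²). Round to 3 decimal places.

0.328

φ_{22} = (r_2 − r_1²) / (1 − r_1²)
r_1² = (-0.39)² = 0.1521
Numerator = 0.43 − 0.1521 = 0.2779; denominator = 1 − 0.1521 = 0.8479
φ_{22} = 0.2779 / 0.8479 = 0.328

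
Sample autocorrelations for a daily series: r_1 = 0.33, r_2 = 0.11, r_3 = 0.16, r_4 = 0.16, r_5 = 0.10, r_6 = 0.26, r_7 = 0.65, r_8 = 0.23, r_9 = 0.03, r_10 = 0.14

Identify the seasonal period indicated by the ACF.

7

The largest autocorrelation is r_7 = 0.65; the remaining lags stay at or below 0.33. The elevated value at lag 1 (0.33), dropping to 0.11 at lag 2, reflects decaying short-term dependence rather than seasonality.
The dominant spike at lag 7 indicates a seasonal period of 7.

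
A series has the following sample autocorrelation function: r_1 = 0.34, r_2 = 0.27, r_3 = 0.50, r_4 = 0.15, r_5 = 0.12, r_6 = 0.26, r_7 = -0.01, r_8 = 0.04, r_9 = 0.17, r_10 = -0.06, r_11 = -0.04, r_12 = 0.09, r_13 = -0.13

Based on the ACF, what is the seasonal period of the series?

3

The largest autocorrelation is r_3 = 0.50; the remaining lags stay at or below 0.34. The elevated value at lag 1 (0.34), dropping to 0.27 at lag 2, reflects decaying short-term dependence rather than seasonality.
The dominant spike at lag 3 indicates a seasonal period of 3.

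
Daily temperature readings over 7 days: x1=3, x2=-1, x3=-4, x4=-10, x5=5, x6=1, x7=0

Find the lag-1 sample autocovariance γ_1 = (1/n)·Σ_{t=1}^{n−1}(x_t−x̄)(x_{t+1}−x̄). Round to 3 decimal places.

Mean x̄ = (3 − 1 − 4 − 10 + 5 + 1 + 0)/7 = -0.8571
Deviations: 3.8571, -0.1429, -3.1429, -9.1429, 5.8571, 1.8571, 0.8571
Σ_{t=1}^{6}(x_t−x̄)(x_{t+1}−x̄) = -12.4490
γ_1 = -12.4490 / 7 = -1.778

-1.778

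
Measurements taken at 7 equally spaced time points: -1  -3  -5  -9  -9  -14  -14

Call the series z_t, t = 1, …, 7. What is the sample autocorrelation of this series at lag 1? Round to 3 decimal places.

0.574

Mean z̄ = (-1 − 3 − 5 − 9 − 9 − 14 − 14)/7 = -7.8571
Deviations from mean: 6.8571, 4.8571, 2.8571, -1.1429, -1.1429, -6.1429, -6.1429
Numerator Σ_{t=1}^{6}(z_t−z̄)(z_{t+1}−z̄) = 89.9796
Denominator Σ(z_t−z̄)² = 156.8571
r_1 = 89.9796 / 156.8571 = 0.574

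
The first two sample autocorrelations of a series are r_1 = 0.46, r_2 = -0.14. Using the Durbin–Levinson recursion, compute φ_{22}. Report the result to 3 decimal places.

-0.446

φ_{22} = (r_2 − r_1²) / (1 − r_1²)
r_1² = (0.46)² = 0.2116
Numerator = -0.14 − 0.2116 = -0.3516; denominator = 1 − 0.2116 = 0.7884
φ_{22} = -0.3516 / 0.7884 = -0.446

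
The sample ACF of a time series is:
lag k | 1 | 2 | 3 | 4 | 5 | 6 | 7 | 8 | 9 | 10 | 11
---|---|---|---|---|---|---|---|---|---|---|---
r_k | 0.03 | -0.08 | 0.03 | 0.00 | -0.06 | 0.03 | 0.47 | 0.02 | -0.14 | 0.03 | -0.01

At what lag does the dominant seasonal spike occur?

The largest autocorrelation is r_7 = 0.47; the remaining lags stay at or below 0.03.
The dominant spike at lag 7 indicates a seasonal period of 7.

7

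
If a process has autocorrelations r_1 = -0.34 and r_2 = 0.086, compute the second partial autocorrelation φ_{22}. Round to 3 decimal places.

-0.033

φ_{22} = (r_2 − r_1²) / (1 − r_1²)
r_1² = (-0.34)² = 0.1156
Numerator = 0.086 − 0.1156 = -0.0296; denominator = 1 − 0.1156 = 0.8844
φ_{22} = -0.0296 / 0.8844 = -0.033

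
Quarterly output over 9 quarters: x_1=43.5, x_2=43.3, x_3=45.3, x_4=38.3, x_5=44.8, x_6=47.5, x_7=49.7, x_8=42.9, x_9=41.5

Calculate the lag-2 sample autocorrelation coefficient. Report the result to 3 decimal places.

Mean x̄ = (43.5 + 43.3 + 45.3 + 38.3 + 44.8 + 47.5 + 49.7 + 42.9 + 41.5)/9 = 44.0889
Σ(x_t−x̄)(x_{t+2}−x̄) = (-0.7132) + (4.5668) + (0.8612) + (-19.7465) + (3.9901) + (-4.0554) + (-14.5265) = -29.6236
Denominator Σ(x_t−x̄)² = 87.6889
r_2 = -29.6236 / 87.6889 = -0.338

-0.338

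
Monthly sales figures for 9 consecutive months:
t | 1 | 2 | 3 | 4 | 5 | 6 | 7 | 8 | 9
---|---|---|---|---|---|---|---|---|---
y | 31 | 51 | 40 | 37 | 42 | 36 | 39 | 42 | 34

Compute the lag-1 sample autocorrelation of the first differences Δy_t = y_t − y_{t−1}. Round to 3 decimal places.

First differences Δy: 20, -11, -3, 5, -6, 3, 3, -8
Mean of differences = 0.3750
Numerator Σ(Δy_t−Δȳ)(Δy_{t+1}−Δȳ) = -261.7656
Denominator Σ(Δy_t−Δȳ)² = 671.8750
r_1(Δy) = -261.7656 / 671.8750 = -0.390

-0.390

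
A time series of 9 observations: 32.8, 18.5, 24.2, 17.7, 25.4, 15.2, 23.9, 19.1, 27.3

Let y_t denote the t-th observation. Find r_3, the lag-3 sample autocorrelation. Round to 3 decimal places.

Mean ȳ = (32.8 + 18.5 + 24.2 + 17.7 + 25.4 + 15.2 + 23.9 + 19.1 + 27.3)/9 = 22.6778
Numerator Σ_{t=1}^{6}(y_t−ȳ)(y_{t+3}−ȳ) = -123.5293
Denominator Σ(y_t−ȳ)² = 245.9956
r_3 = -123.5293 / 245.9956 = -0.502

-0.502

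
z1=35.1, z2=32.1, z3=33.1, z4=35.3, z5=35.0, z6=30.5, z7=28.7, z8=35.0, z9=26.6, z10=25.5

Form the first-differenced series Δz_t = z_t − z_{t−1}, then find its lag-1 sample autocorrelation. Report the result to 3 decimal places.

First differences Δz: -3.0, 1.0, 2.2, -0.3, -4.5, -1.8, 6.3, -8.4, -1.1
Mean of differences = -1.0667
Numerator Σ(Δz_t−Δz̄)(Δz_{t+1}−Δz̄) = -54.0344
Denominator Σ(Δz_t−Δz̄)² = 139.6400
r_1(Δz) = -54.0344 / 139.6400 = -0.387

-0.387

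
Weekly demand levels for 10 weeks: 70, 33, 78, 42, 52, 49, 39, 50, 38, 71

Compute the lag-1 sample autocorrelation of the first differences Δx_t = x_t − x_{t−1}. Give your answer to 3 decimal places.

-0.685

First differences Δx: -37, 45, -36, 10, -3, -10, 11, -12, 33
Mean of differences = 0.1111
Numerator Σ(Δx_t−Δx̄)(Δx_{t+1}−Δx̄) = -4283.5679
Denominator Σ(Δx_t−Δx̄)² = 6252.8889
r_1(Δx) = -4283.5679 / 6252.8889 = -0.685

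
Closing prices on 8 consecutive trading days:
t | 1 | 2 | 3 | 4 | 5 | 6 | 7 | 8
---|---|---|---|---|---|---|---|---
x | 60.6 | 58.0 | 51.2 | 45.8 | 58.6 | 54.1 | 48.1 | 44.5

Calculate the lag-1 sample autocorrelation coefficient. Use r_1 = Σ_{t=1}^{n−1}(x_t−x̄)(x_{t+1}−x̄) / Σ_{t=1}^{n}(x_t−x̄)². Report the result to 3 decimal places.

Mean x̄ = (60.6 + 58.0 + 51.2 + 45.8 + 58.6 + 54.1 + 48.1 + 44.5)/8 = 52.6125
Deviations from mean: 7.9875, 5.3875, -1.4125, -6.8125, 5.9875, 1.4875, -4.5125, -8.1125
Σ(x_t−x̄)(x_{t+1}−x̄) = (43.0327) + (-7.6098) + (9.6227) + (-40.7898) + (8.9064) + (-6.7123) + (36.6077) = 43.0573
Denominator Σ(x_t−x̄)² = 265.4688
r_1 = 43.0573 / 265.4688 = 0.162

0.162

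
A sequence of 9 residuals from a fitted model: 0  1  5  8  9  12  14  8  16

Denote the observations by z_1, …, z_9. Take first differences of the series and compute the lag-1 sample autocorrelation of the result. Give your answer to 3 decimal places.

First differences Δz: 1, 4, 3, 1, 3, 2, -6, 8
Mean of differences = 2.0000
Numerator Σ(Δz_t−Δz̄)(Δz_{t+1}−Δz̄) = -50.0000
Denominator Σ(Δz_t−Δz̄)² = 108.0000
r_1(Δz) = -50.0000 / 108.0000 = -0.463

-0.463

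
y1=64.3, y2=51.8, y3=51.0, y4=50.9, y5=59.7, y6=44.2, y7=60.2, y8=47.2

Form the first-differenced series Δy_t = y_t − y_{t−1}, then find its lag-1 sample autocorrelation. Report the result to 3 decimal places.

First differences Δy: -12.5, -0.8, -0.1, 8.8, -15.5, 16.0, -13.0
Mean of differences = -2.4429
Numerator Σ(Δy_t−Δȳ)(Δy_{t+1}−Δȳ) = -568.6476
Denominator Σ(Δy_t−Δȳ)² = 857.8171
r_1(Δy) = -568.6476 / 857.8171 = -0.663

-0.663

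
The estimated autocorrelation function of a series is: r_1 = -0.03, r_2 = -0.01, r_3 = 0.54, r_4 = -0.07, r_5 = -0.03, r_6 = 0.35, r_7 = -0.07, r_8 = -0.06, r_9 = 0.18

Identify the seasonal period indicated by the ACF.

3

The largest autocorrelation is r_3 = 0.54, with weaker echoes at lags 6 (0.35) and 9 (0.18); the remaining lags stay at or below -0.01.
The dominant spike at lag 3 indicates a seasonal period of 3.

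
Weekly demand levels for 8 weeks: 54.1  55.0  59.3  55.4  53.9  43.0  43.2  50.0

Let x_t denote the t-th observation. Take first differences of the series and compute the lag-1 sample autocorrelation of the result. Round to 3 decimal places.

0.006

First differences Δx: 0.9, 4.3, -3.9, -1.5, -10.9, 0.2, 6.8
Mean of differences = -0.5857
Numerator Σ(Δx_t−Δx̄)(Δx_{t+1}−Δx̄) = 1.2255
Denominator Σ(Δx_t−Δx̄)² = 199.4486
r_1(Δx) = 1.2255 / 199.4486 = 0.006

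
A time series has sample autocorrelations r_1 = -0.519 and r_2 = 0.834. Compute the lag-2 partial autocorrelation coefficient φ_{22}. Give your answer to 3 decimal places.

0.773

φ_{22} = (r_2 − r_1²) / (1 − r_1²)
r_1² = (-0.519)² = 0.269361
Numerator = 0.834 − 0.2694 = 0.5646; denominator = 1 − 0.2694 = 0.7306
φ_{22} = 0.5646 / 0.7306 = 0.773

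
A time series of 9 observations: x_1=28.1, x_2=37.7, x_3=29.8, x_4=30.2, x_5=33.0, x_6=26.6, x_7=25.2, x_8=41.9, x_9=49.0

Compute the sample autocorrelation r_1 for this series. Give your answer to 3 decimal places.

Mean x̄ = (28.1 + 37.7 + 29.8 + 30.2 + 33.0 + 26.6 + 25.2 + 41.9 + 49.0)/9 = 33.5000
Numerator Σ_{t=1}^{8}(x_t−x̄)(x_{t+1}−x̄) = 96.8400
Denominator Σ(x_t−x̄)² = 498.9400
r_1 = 96.8400 / 498.9400 = 0.194

0.194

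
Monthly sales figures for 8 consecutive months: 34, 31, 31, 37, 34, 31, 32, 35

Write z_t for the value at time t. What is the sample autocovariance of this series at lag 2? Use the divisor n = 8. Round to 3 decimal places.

-3.145

Mean z̄ = (34 + 31 + 31 + 37 + 34 + 31 + 32 + 35)/8 = 33.1250
Deviations: 0.8750, -2.1250, -2.1250, 3.8750, 0.8750, -2.1250, -1.1250, 1.8750
Σ_{t=1}^{6}(z_t−z̄)(z_{t+2}−z̄) = -25.1563
γ_2 = -25.1563 / 8 = -3.145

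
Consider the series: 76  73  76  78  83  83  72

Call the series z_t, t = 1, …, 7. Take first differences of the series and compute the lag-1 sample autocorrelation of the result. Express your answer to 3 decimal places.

0.080

First differences Δz: -3, 3, 2, 5, 0, -11
Mean of differences = -0.6667
Numerator Σ(Δz_t−Δz̄)(Δz_{t+1}−Δz̄) = 13.2222
Denominator Σ(Δz_t−Δz̄)² = 165.3333
r_1(Δz) = 13.2222 / 165.3333 = 0.080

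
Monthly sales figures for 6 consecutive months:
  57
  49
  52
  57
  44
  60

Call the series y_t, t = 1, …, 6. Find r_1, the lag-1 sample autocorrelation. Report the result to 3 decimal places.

-0.634

Mean ȳ = (57 + 49 + 52 + 57 + 44 + 60)/6 = 53.1667
Deviations from mean: 3.8333, -4.1667, -1.1667, 3.8333, -9.1667, 6.8333
Numerator Σ_{t=1}^{5}(y_t−ȳ)(y_{t+1}−ȳ) = -113.3611
Denominator Σ(y_t−ȳ)² = 178.8333
r_1 = -113.3611 / 178.8333 = -0.634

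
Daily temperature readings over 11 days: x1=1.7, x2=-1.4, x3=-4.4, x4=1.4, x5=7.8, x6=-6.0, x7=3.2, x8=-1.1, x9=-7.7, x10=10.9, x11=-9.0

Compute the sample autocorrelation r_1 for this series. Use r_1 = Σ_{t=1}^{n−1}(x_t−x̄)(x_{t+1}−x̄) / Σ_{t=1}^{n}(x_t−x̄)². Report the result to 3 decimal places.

Mean x̄ = (1.7 − 1.4 − 4.4 + 1.4 + 7.8 − 6.0 + 3.2 − 1.1 − 7.7 + 10.9 − 9.0)/11 = -0.4182
Numerator Σ_{t=1}^{10}(x_t−x̄)(x_{t+1}−x̄) = -233.5858
Denominator Σ(x_t−x̄)² = 391.6364
r_1 = -233.5858 / 391.6364 = -0.596

-0.596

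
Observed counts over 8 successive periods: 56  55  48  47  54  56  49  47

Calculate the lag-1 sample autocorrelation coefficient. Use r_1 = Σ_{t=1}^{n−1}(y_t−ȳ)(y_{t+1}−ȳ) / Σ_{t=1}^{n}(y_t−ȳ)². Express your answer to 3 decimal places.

Mean ȳ = (56 + 55 + 48 + 47 + 54 + 56 + 49 + 47)/8 = 51.5000
Deviations from mean: 4.5000, 3.5000, -3.5000, -4.5000, 2.5000, 4.5000, -2.5000, -4.5000
Σ(y_t−ȳ)(y_{t+1}−ȳ) = (15.7500) + (-12.2500) + (15.7500) + (-11.2500) + (11.2500) + (-11.2500) + (11.2500) = 19.2500
Denominator Σ(y_t−ȳ)² = 118.0000
r_1 = 19.2500 / 118.0000 = 0.163

0.163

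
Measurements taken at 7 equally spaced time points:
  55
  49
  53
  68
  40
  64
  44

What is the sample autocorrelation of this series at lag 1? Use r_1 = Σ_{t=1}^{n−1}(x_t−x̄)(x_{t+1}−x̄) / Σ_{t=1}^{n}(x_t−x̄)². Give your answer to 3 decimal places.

Mean x̄ = (55 + 49 + 53 + 68 + 40 + 64 + 44)/7 = 53.2857
Σ(x_t−x̄)(x_{t+1}−x̄) = (-7.3469) + (1.2245) + (-4.2041) + (-195.4898) + (-142.3469) + (-99.4898) = -447.6531
Denominator Σ(x_t−x̄)² = 615.4286
r_1 = -447.6531 / 615.4286 = -0.727

-0.727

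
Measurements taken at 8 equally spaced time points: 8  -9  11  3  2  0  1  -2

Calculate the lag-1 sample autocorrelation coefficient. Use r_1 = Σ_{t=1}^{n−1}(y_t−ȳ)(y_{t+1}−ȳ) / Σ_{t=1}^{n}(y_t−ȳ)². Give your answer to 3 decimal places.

Mean ȳ = (8 − 9 + 11 + 3 + 2 + 0 + 1 − 2)/8 = 1.7500
Σ(y_t−ȳ)(y_{t+1}−ȳ) = (-67.1875) + (-99.4375) + (11.5625) + (0.3125) + (-0.4375) + (1.3125) + (2.8125) = -151.0625
Denominator Σ(y_t−ȳ)² = 259.5000
r_1 = -151.0625 / 259.5000 = -0.582

-0.582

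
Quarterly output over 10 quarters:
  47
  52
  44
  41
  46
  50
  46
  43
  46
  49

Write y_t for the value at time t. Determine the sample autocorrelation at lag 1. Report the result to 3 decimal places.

0.039

Mean ȳ = (47 + 52 + 44 + 41 + 46 + 50 + 46 + 43 + 46 + 49)/10 = 46.4000
Numerator Σ_{t=1}^{9}(y_t−ȳ)(y_{t+1}−ȳ) = 3.8400
Denominator Σ(y_t−ȳ)² = 98.4000
r_1 = 3.8400 / 98.4000 = 0.039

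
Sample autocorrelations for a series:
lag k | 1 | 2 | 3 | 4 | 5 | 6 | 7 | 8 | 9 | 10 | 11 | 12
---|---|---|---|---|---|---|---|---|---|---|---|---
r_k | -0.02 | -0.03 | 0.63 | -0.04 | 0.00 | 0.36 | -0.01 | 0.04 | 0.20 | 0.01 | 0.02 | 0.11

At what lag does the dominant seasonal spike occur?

3

The largest autocorrelation is r_3 = 0.63, with weaker echoes at lags 6 (0.36) and 9 (0.20); the remaining lags stay at or below 0.11.
The dominant spike at lag 3 indicates a seasonal period of 3.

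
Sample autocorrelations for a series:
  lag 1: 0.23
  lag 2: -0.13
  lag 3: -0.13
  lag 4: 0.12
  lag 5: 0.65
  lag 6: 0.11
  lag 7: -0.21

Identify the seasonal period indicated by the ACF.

The largest autocorrelation is r_5 = 0.65; the remaining lags stay at or below 0.23.
The dominant spike at lag 5 indicates a seasonal period of 5.

5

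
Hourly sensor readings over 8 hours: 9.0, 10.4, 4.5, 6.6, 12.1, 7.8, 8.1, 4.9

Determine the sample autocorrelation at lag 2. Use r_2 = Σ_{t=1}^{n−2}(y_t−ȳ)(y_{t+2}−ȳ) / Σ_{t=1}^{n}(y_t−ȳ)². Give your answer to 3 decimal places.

-0.422

Mean ȳ = (9.0 + 10.4 + 4.5 + 6.6 + 12.1 + 7.8 + 8.1 + 4.9)/8 = 7.9250
Deviations from mean: 1.0750, 2.4750, -3.4250, -1.3250, 4.1750, -0.1250, 0.1750, -3.0250
Σ(y_t−ȳ)(y_{t+2}−ȳ) = (-3.6819) + (-3.2794) + (-14.2994) + (0.1656) + (0.7306) + (0.3781) = -19.9863
Denominator Σ(y_t−ȳ)² = 47.3950
r_2 = -19.9863 / 47.3950 = -0.422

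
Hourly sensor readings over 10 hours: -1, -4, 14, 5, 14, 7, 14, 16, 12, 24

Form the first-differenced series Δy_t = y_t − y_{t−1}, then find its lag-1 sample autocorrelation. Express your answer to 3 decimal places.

-0.732

First differences Δy: -3, 18, -9, 9, -7, 7, 2, -4, 12
Mean of differences = 2.7778
Numerator Σ(Δy_t−Δȳ)(Δy_{t+1}−Δȳ) = -503.1605
Denominator Σ(Δy_t−Δȳ)² = 687.5556
r_1(Δy) = -503.1605 / 687.5556 = -0.732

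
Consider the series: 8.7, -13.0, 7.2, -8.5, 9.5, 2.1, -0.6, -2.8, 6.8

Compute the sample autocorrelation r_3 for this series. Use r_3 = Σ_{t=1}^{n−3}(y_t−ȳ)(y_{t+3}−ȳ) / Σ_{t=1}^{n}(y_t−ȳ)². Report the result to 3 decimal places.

Mean ȳ = (8.7 − 13.0 + 7.2 − 8.5 + 9.5 + 2.1 − 0.6 − 2.8 + 6.8)/9 = 1.0444
Σ(y_t−ȳ)(y_{t+3}−ȳ) = (-73.0680) + (-118.7536) + (6.4975) + (15.6953) + (-32.5069) + (6.0753) = -196.0604
Denominator Σ(y_t−ȳ)² = 508.0622
r_3 = -196.0604 / 508.0622 = -0.386

-0.386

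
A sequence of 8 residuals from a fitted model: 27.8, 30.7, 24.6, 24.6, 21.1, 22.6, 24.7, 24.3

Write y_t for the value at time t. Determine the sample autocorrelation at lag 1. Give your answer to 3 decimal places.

0.414

Mean ȳ = (27.8 + 30.7 + 24.6 + 24.6 + 21.1 + 22.6 + 24.7 + 24.3)/8 = 25.0500
Σ(y_t−ȳ)(y_{t+1}−ȳ) = (15.5375) + (-2.5425) + (0.2025) + (1.7775) + (9.6775) + (0.8575) + (0.2625) = 25.7725
Denominator Σ(y_t−ȳ)² = 62.1800
r_1 = 25.7725 / 62.1800 = 0.414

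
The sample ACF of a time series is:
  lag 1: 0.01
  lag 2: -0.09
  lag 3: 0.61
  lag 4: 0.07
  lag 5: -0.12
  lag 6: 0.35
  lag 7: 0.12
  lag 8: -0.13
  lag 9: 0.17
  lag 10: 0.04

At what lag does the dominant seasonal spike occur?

3

The largest autocorrelation is r_3 = 0.61, with weaker echoes at lags 6 (0.35) and 9 (0.17); the remaining lags stay at or below 0.12.
The dominant spike at lag 3 indicates a seasonal period of 3.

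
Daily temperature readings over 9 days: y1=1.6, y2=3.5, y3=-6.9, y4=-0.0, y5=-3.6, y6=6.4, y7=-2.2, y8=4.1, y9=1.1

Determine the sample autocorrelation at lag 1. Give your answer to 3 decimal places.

Mean ȳ = (1.6 + 3.5 − 6.9 − 0.0 − 3.6 + 6.4 − 2.2 + 4.1 + 1.1)/9 = 0.4444
Numerator Σ_{t=1}^{8}(y_t−ȳ)(y_{t+1}−ȳ) = -60.9553
Denominator Σ(y_t−ȳ)² = 137.4222
r_1 = -60.9553 / 137.4222 = -0.444

-0.444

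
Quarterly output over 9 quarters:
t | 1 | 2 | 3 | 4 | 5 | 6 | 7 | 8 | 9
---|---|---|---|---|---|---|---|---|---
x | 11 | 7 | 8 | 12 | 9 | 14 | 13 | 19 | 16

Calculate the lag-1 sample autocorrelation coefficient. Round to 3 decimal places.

0.465

Mean x̄ = (11 + 7 + 8 + 12 + 9 + 14 + 13 + 19 + 16)/9 = 12.1111
Numerator Σ_{t=1}^{8}(x_t−x̄)(x_{t+1}−x̄) = 56.2099
Denominator Σ(x_t−x̄)² = 120.8889
r_1 = 56.2099 / 120.8889 = 0.465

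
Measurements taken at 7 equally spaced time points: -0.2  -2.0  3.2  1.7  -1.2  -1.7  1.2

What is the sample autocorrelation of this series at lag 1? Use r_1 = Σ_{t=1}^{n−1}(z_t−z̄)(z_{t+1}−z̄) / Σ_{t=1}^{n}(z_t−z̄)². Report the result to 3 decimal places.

Mean z̄ = (-0.2 − 2.0 + 3.2 + 1.7 − 1.2 − 1.7 + 1.2)/7 = 0.1429
Deviations from mean: -0.3429, -2.1429, 3.0571, 1.5571, -1.3429, -1.8429, 1.0571
Σ(z_t−z̄)(z_{t+1}−z̄) = (0.7347) + (-6.5510) + (4.7604) + (-2.0910) + (2.4747) + (-1.9482) = -2.6204
Denominator Σ(z_t−z̄)² = 22.7971
r_1 = -2.6204 / 22.7971 = -0.115

-0.115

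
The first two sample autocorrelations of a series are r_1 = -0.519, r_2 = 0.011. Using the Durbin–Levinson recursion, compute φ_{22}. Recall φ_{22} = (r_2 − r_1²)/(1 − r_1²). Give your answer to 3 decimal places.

-0.354

φ_{22} = (r_2 − r_1²) / (1 − r_1²)
r_1² = (-0.519)² = 0.269361
Numerator = 0.011 − 0.2694 = -0.2584; denominator = 1 − 0.2694 = 0.7306
φ_{22} = -0.2584 / 0.7306 = -0.354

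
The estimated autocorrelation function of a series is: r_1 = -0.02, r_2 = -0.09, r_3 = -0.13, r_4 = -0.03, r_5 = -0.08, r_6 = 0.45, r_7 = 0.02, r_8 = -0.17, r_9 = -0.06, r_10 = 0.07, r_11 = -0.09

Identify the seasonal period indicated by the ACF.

6

The largest autocorrelation is r_6 = 0.45; the remaining lags stay at or below 0.07.
The dominant spike at lag 6 indicates a seasonal period of 6.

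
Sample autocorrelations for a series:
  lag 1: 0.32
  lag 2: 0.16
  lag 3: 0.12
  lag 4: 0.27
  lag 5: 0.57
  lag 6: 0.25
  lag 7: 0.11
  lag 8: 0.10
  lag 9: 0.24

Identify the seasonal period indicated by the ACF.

5

The largest autocorrelation is r_5 = 0.57; the remaining lags stay at or below 0.32. The elevated value at lag 1 (0.32), dropping to 0.16 at lag 2, reflects decaying short-term dependence rather than seasonality.
The dominant spike at lag 5 indicates a seasonal period of 5.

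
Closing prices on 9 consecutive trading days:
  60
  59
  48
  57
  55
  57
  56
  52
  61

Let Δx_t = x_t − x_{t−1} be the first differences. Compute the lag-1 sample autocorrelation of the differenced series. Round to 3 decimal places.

-0.463

First differences Δx: -1, -11, 9, -2, 2, -1, -4, 9
Mean of differences = 0.1250
Numerator Σ(Δx_t−Δx̄)(Δx_{t+1}−Δx̄) = -143.1406
Denominator Σ(Δx_t−Δx̄)² = 308.8750
r_1(Δx) = -143.1406 / 308.8750 = -0.463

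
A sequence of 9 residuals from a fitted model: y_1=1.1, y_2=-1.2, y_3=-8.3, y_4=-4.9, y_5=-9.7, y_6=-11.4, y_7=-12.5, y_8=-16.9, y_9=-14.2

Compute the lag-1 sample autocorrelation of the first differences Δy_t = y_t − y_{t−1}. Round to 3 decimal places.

-0.597

First differences Δy: -2.3, -7.1, 3.4, -4.8, -1.7, -1.1, -4.4, 2.7
Mean of differences = -1.9125
Numerator Σ(Δy_t−Δȳ)(Δy_{t+1}−Δȳ) = -54.8239
Denominator Σ(Δy_t−Δȳ)² = 91.7888
r_1(Δy) = -54.8239 / 91.7888 = -0.597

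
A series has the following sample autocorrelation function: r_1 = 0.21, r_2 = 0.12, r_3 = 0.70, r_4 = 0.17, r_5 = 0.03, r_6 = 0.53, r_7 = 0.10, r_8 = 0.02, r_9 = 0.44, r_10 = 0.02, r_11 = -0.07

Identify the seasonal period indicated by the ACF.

The largest autocorrelation is r_3 = 0.70, with weaker echoes at lags 6 (0.53) and 9 (0.44); the remaining lags stay at or below 0.21. The elevated value at lag 1 (0.21), dropping to 0.12 at lag 2, reflects decaying short-term dependence rather than seasonality.
The dominant spike at lag 3 indicates a seasonal period of 3.

3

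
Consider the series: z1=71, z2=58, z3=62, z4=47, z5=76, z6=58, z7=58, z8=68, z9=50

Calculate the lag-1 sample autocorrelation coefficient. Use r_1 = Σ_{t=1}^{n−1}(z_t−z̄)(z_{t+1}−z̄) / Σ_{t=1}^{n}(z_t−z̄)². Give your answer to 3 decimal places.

Mean z̄ = (71 + 58 + 62 + 47 + 76 + 58 + 58 + 68 + 50)/9 = 60.8889
Numerator Σ_{t=1}^{8}(z_t−z̄)(z_{t+1}−z̄) = -391.0123
Denominator Σ(z_t−z̄)² = 718.8889
r_1 = -391.0123 / 718.8889 = -0.544

-0.544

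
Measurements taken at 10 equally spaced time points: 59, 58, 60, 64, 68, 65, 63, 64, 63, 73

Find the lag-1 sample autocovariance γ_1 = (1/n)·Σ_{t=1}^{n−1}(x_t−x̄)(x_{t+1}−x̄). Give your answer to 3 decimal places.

Mean x̄ = (59 + 58 + 60 + 64 + 68 + 65 + 63 + 64 + 63 + 73)/10 = 63.7000
Σ_{t=1}^{9}(x_t−x̄)(x_{t+1}−x̄) = 45.8100
γ_1 = 45.8100 / 10 = 4.581

4.581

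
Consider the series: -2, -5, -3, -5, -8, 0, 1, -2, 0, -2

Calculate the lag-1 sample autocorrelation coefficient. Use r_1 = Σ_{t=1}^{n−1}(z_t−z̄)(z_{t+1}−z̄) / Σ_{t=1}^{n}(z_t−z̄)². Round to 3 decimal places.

0.205

Mean z̄ = (-2 − 5 − 3 − 5 − 8 + 0 + 1 − 2 + 0 − 2)/10 = -2.6000
Numerator Σ_{t=1}^{9}(z_t−z̄)(z_{t+1}−z̄) = 14.0400
Denominator Σ(z_t−z̄)² = 68.4000
r_1 = 14.0400 / 68.4000 = 0.205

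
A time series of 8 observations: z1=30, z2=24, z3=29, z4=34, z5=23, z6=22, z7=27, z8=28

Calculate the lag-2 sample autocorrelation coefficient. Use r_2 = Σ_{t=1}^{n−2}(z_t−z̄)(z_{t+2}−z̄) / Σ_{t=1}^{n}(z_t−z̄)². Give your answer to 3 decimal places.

Mean z̄ = (30 + 24 + 29 + 34 + 23 + 22 + 27 + 28)/8 = 27.1250
Σ(z_t−z̄)(z_{t+2}−z̄) = (5.3906) + (-21.4844) + (-7.7344) + (-35.2344) + (0.5156) + (-4.4844) = -63.0313
Denominator Σ(z_t−z̄)² = 112.8750
r_2 = -63.0313 / 112.8750 = -0.558

-0.558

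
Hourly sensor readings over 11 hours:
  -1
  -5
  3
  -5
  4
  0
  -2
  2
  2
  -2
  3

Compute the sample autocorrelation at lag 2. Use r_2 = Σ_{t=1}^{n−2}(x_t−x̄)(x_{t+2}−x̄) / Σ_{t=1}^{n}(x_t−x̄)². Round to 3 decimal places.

0.241

Mean x̄ = (-1 − 5 + 3 − 5 + 4 + 0 − 2 + 2 + 2 − 2 + 3)/11 = -0.0909
Numerator Σ_{t=1}^{9}(x_t−x̄)(x_{t+2}−x̄) = 24.3471
Denominator Σ(x_t−x̄)² = 100.9091
r_2 = 24.3471 / 100.9091 = 0.241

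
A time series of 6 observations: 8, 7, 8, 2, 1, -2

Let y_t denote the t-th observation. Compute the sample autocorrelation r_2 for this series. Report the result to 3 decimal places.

0.111

Mean ȳ = (8 + 7 + 8 + 2 + 1 − 2)/6 = 4.0000
Σ(y_t−ȳ)(y_{t+2}−ȳ) = (16.0000) + (-6.0000) + (-12.0000) + (12.0000) = 10.0000
Denominator Σ(y_t−ȳ)² = 90.0000
r_2 = 10.0000 / 90.0000 = 0.111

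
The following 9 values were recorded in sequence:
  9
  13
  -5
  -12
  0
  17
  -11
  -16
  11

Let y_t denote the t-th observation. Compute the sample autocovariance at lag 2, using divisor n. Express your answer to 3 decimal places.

Mean ȳ = (9 + 13 − 5 − 12 + 0 + 17 − 11 − 16 + 11)/9 = 0.6667
Σ_{t=1}^{7}(y_t−ȳ)(y_{t+2}−ȳ) = -791.5556
γ_2 = -791.5556 / 9 = -87.951

-87.951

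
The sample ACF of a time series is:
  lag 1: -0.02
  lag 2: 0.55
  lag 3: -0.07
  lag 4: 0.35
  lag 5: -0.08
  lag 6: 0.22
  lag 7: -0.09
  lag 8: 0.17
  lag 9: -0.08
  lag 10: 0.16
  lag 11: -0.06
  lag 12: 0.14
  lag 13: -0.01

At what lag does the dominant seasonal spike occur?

The largest autocorrelation is r_2 = 0.55, with weaker echoes at lags 4 (0.35), 6 (0.22), 8 (0.17) and 10 (0.16); the remaining lags stay at or below 0.14.
The dominant spike at lag 2 indicates a seasonal period of 2.

2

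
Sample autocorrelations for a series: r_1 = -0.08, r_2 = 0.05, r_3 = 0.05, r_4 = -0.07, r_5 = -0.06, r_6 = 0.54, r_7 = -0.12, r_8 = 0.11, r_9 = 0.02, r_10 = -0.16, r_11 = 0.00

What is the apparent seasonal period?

The largest autocorrelation is r_6 = 0.54; the remaining lags stay at or below 0.11.
The dominant spike at lag 6 indicates a seasonal period of 6.

6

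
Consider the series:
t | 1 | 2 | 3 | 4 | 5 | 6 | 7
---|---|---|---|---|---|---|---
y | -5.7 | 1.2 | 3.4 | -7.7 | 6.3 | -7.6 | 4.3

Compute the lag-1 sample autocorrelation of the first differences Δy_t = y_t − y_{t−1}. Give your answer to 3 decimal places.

First differences Δy: 6.9, 2.2, -11.1, 14.0, -13.9, 11.9
Mean of differences = 1.6667
Numerator Σ(Δy_t−Δȳ)(Δy_{t+1}−Δȳ) = -512.7611
Denominator Σ(Δy_t−Δȳ)² = 689.8133
r_1(Δy) = -512.7611 / 689.8133 = -0.743

-0.743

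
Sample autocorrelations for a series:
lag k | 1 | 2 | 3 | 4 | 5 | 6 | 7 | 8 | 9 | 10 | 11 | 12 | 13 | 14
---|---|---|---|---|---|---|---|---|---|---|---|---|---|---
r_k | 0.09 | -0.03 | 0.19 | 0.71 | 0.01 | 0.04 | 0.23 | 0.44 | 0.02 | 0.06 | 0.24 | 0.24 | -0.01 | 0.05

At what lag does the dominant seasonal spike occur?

The largest autocorrelation is r_4 = 0.71, with a weaker echo at lag 8 (0.44); the remaining lags stay at or below 0.24.
The dominant spike at lag 4 indicates a seasonal period of 4.

4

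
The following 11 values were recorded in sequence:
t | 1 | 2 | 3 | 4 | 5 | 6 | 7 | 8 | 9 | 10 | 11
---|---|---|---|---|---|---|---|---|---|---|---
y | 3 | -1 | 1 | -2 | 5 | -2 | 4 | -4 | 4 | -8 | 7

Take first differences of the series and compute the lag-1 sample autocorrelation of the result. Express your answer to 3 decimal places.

First differences Δy: -4, 2, -3, 7, -7, 6, -8, 8, -12, 15
Mean of differences = 0.4000
Numerator Σ(Δy_t−Δȳ)(Δy_{t+1}−Δȳ) = -511.3600
Denominator Σ(Δy_t−Δȳ)² = 658.4000
r_1(Δy) = -511.3600 / 658.4000 = -0.777

-0.777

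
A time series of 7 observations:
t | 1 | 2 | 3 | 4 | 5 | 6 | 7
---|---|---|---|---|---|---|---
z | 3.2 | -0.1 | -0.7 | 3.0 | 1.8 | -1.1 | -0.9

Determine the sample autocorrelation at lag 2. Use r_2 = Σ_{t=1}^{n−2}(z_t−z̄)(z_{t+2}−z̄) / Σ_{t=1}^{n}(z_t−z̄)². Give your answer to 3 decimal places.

-0.609

Mean z̄ = (3.2 − 0.1 − 0.7 + 3.0 + 1.8 − 1.1 − 0.9)/7 = 0.7429
Deviations from mean: 2.4571, -0.8429, -1.4429, 2.2571, 1.0571, -1.8429, -1.6429
Σ(z_t−z̄)(z_{t+2}−z̄) = (-3.5453) + (-1.9024) + (-1.5253) + (-4.1596) + (-1.7367) = -12.8694
Denominator Σ(z_t−z̄)² = 21.1371
r_2 = -12.8694 / 21.1371 = -0.609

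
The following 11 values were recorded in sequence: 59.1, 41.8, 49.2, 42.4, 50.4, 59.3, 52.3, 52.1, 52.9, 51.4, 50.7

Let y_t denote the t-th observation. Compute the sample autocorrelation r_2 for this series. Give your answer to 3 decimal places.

Mean ȳ = (59.1 + 41.8 + 49.2 + 42.4 + 50.4 + 59.3 + 52.3 + 52.1 + 52.9 + 51.4 + 50.7)/11 = 51.0545
Numerator Σ_{t=1}^{9}(y_t−ȳ)(y_{t+2}−ȳ) = 4.8368
Denominator Σ(y_t−ȳ)² = 303.4273
r_2 = 4.8368 / 303.4273 = 0.016

0.016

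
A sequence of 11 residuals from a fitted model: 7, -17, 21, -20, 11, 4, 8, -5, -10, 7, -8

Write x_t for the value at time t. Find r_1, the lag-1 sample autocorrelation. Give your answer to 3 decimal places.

Mean x̄ = (7 − 17 + 21 − 20 + 11 + 4 + 8 − 5 − 10 + 7 − 8)/11 = -0.1818
Numerator Σ_{t=1}^{10}(x_t−x̄)(x_{t+1}−x̄) = -1156.2149
Denominator Σ(x_t−x̄)² = 1617.6364
r_1 = -1156.2149 / 1617.6364 = -0.715

-0.715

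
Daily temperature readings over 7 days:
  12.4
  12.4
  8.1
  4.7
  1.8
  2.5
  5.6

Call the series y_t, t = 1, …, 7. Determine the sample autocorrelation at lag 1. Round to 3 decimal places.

Mean ȳ = (12.4 + 12.4 + 8.1 + 4.7 + 1.8 + 2.5 + 5.6)/7 = 6.7857
Deviations from mean: 5.6143, 5.6143, 1.3143, -2.0857, -4.9857, -4.2857, -1.1857
Σ(y_t−ȳ)(y_{t+1}−ȳ) = (31.5202) + (7.3788) + (-2.7412) + (10.3988) + (21.3673) + (5.0816) = 73.0055
Denominator Σ(y_t−ȳ)² = 113.7486
r_1 = 73.0055 / 113.7486 = 0.642

0.642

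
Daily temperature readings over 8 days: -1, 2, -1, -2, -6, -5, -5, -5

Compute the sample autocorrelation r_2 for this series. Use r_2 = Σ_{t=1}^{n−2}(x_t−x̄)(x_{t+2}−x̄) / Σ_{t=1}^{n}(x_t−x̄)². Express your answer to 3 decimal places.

0.204

Mean x̄ = (-1 + 2 − 1 − 2 − 6 − 5 − 5 − 5)/8 = -2.8750
Σ(x_t−x̄)(x_{t+2}−x̄) = (3.5156) + (4.2656) + (-5.8594) + (-1.8594) + (6.6406) + (4.5156) = 11.2188
Denominator Σ(x_t−x̄)² = 54.8750
r_2 = 11.2188 / 54.8750 = 0.204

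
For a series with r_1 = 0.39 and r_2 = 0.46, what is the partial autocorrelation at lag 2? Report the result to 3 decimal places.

0.363

φ_{22} = (r_2 − r_1²) / (1 − r_1²)
r_1² = (0.39)² = 0.1521
Numerator = 0.46 − 0.1521 = 0.3079; denominator = 1 − 0.1521 = 0.8479
φ_{22} = 0.3079 / 0.8479 = 0.363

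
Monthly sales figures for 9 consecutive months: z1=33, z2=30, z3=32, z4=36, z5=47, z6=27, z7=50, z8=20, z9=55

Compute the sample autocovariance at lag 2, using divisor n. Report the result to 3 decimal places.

58.123

Mean z̄ = (33 + 30 + 32 + 36 + 47 + 27 + 50 + 20 + 55)/9 = 36.6667
Σ_{t=1}^{7}(z_t−z̄)(z_{t+2}−z̄) = 523.1111
γ_2 = 523.1111 / 9 = 58.123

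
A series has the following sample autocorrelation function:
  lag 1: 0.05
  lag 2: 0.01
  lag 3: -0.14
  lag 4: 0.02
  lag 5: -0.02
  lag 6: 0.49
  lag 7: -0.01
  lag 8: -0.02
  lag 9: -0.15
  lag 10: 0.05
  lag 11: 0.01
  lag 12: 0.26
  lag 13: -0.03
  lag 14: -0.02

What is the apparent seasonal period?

The largest autocorrelation is r_6 = 0.49, with a weaker echo at lag 12 (0.26); the remaining lags stay at or below 0.05.
The dominant spike at lag 6 indicates a seasonal period of 6.

6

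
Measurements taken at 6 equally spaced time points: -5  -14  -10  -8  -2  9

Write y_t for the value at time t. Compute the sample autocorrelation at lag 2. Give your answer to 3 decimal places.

-0.094

Mean ȳ = (-5 − 14 − 10 − 8 − 2 + 9)/6 = -5.0000
Deviations from mean: 0.0000, -9.0000, -5.0000, -3.0000, 3.0000, 14.0000
Σ(y_t−ȳ)(y_{t+2}−ȳ) = (0.0000) + (27.0000) + (-15.0000) + (-42.0000) = -30.0000
Denominator Σ(y_t−ȳ)² = 320.0000
r_2 = -30.0000 / 320.0000 = -0.094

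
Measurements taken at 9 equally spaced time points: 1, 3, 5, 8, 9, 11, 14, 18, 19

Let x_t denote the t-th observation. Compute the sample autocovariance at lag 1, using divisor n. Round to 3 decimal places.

Mean x̄ = (1 + 3 + 5 + 8 + 9 + 11 + 14 + 18 + 19)/9 = 9.7778
Σ_{t=1}^{8}(x_t−x̄)(x_{t+1}−x̄) = 216.5062
γ_1 = 216.5062 / 9 = 24.056

24.056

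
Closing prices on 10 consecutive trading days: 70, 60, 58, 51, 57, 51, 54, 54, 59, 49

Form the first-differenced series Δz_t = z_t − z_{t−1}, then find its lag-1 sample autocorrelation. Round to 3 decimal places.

First differences Δz: -10, -2, -7, 6, -6, 3, 0, 5, -10
Mean of differences = -2.3333
Numerator Σ(Δz_t−Δz̄)(Δz_{t+1}−Δz̄) = -119.7778
Denominator Σ(Δz_t−Δz̄)² = 310.0000
r_1(Δz) = -119.7778 / 310.0000 = -0.386

-0.386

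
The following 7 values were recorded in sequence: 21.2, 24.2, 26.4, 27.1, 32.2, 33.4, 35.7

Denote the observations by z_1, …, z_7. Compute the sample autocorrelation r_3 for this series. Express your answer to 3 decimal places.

Mean z̄ = (21.2 + 24.2 + 26.4 + 27.1 + 32.2 + 33.4 + 35.7)/7 = 28.6000
Deviations from mean: -7.4000, -4.4000, -2.2000, -1.5000, 3.6000, 4.8000, 7.1000
Σ(z_t−z̄)(z_{t+3}−z̄) = (11.1000) + (-15.8400) + (-10.5600) + (-10.6500) = -25.9500
Denominator Σ(z_t−z̄)² = 167.6200
r_3 = -25.9500 / 167.6200 = -0.155

-0.155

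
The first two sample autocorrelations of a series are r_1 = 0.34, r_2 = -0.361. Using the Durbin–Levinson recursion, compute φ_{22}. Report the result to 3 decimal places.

φ_{22} = (r_2 − r_1²) / (1 − r_1²)
r_1² = (0.34)² = 0.1156
Numerator = -0.361 − 0.1156 = -0.4766; denominator = 1 − 0.1156 = 0.8844
φ_{22} = -0.4766 / 0.8844 = -0.539

-0.539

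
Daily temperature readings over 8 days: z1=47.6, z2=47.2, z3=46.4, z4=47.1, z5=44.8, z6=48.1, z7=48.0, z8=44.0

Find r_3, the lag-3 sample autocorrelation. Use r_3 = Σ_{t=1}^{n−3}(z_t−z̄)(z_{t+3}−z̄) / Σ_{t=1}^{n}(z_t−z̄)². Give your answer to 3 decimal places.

0.288

Mean z̄ = (47.6 + 47.2 + 46.4 + 47.1 + 44.8 + 48.1 + 48.0 + 44.0)/8 = 46.6500
Deviations from mean: 0.9500, 0.5500, -0.2500, 0.4500, -1.8500, 1.4500, 1.3500, -2.6500
Σ(z_t−z̄)(z_{t+3}−z̄) = (0.4275) + (-1.0175) + (-0.3625) + (0.6075) + (4.9025) = 4.5575
Denominator Σ(z_t−z̄)² = 15.8400
r_3 = 4.5575 / 15.8400 = 0.288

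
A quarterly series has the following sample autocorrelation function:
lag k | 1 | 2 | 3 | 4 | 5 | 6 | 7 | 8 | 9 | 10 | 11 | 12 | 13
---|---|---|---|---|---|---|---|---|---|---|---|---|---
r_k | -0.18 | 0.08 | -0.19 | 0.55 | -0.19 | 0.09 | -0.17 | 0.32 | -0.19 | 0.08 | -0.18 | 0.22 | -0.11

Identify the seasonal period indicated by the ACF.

4

The largest autocorrelation is r_4 = 0.55, with weaker echoes at lags 8 (0.32) and 12 (0.22); the remaining lags stay at or below 0.09.
The dominant spike at lag 4 indicates a seasonal period of 4.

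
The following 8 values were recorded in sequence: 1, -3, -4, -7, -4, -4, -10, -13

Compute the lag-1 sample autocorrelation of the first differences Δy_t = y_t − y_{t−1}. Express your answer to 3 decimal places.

-0.038

First differences Δy: -4, -1, -3, 3, 0, -6, -3
Mean of differences = -2.0000
Numerator Σ(Δy_t−Δȳ)(Δy_{t+1}−Δȳ) = -2.0000
Denominator Σ(Δy_t−Δȳ)² = 52.0000
r_1(Δy) = -2.0000 / 52.0000 = -0.038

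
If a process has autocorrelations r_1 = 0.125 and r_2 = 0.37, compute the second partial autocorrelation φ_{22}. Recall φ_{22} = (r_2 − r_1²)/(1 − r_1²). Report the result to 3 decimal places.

φ_{22} = (r_2 − r_1²) / (1 − r_1²)
r_1² = (0.125)² = 0.015625
Numerator = 0.37 − 0.0156 = 0.3544; denominator = 1 − 0.0156 = 0.9844
φ_{22} = 0.3544 / 0.9844 = 0.360

0.360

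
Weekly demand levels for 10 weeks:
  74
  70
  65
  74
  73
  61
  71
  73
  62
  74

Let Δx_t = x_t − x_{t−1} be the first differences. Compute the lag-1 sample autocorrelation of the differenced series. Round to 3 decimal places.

-0.434

First differences Δx: -4, -5, 9, -1, -12, 10, 2, -11, 12
Mean of differences = 0.0000
Numerator Σ(Δx_t−Δx̄)(Δx_{t+1}−Δx̄) = -276.0000
Denominator Σ(Δx_t−Δx̄)² = 636.0000
r_1(Δx) = -276.0000 / 636.0000 = -0.434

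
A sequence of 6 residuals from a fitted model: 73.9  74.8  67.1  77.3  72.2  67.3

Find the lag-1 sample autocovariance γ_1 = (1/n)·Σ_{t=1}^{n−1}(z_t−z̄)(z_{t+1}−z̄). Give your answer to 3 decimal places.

Mean z̄ = (73.9 + 74.8 + 67.1 + 77.3 + 72.2 + 67.3)/6 = 72.1000
Σ_{t=1}^{5}(z_t−z̄)(z_{t+1}−z̄) = -34.6000
γ_1 = -34.6000 / 6 = -5.767

-5.767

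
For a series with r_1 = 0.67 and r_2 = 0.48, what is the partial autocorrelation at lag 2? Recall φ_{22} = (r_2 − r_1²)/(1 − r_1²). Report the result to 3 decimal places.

φ_{22} = (r_2 − r_1²) / (1 − r_1²)
r_1² = (0.67)² = 0.4489
Numerator = 0.48 − 0.4489 = 0.0311; denominator = 1 − 0.4489 = 0.5511
φ_{22} = 0.0311 / 0.5511 = 0.056

0.056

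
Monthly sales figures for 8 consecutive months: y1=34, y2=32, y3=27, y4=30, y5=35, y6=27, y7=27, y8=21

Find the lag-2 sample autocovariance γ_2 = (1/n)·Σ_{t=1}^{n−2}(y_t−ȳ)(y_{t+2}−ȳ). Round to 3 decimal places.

-2.176

Mean ȳ = (34 + 32 + 27 + 30 + 35 + 27 + 27 + 21)/8 = 29.1250
Σ_{t=1}^{6}(y_t−ȳ)(y_{t+2}−ȳ) = -17.4063
γ_2 = -17.4063 / 8 = -2.176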